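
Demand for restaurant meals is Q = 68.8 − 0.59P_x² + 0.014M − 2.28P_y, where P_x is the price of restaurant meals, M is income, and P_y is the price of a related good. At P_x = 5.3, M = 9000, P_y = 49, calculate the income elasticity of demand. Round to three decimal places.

1.895

Evaluating quantity at (P_x, M, P_y) gives Q = 68.8 − 0.59(5.3)² + 0.014(9000) − 2.28(49) = 68.8 − 16.5731 + 126 − 111.72 = 66.5069.
∂Q/∂M = +0.014, so E_I = 0.014·(9000/66.5069) ≈ 1.895.
E_I > 1: normal good (luxury).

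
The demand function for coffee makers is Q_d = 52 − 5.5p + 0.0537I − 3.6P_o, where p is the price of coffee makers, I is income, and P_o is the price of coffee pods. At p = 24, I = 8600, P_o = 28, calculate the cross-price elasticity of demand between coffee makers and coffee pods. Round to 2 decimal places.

At the given point, Q_d = 52 − 5.5(24) + 0.0537(8600) − 3.6(28) = 52 − 132 + 461.82 − 100.8 = 281.02.
∂Q_d/∂P_o = −3.6, so E_xy = -3.6·(28/281.02) ≈ -0.36.
E_xy < 0: the goods are complements.

-0.36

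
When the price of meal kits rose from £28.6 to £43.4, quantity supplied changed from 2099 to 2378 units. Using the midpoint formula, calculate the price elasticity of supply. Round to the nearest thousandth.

0.303

%Δq = (2378 − 2099)/[(2099 + 2378)/2] = 279/2238.5 ≈ 0.1246.
%ΔP = (43.4 − 28.6)/[(28.6 + 43.4)/2] = 14.8/36 ≈ 0.4111.
Arc elasticity E = %Δq/%ΔP ≈ 0.1246/0.4111 ≈ 0.303.
|E| < 1: supply is inelastic over this range.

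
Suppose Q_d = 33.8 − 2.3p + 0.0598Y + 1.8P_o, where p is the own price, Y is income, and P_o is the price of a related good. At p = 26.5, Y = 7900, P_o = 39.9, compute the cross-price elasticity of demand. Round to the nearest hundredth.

0.14

First evaluate Q_d: 33.8 − 2.3(26.5) + 0.0598(7900) + 1.8(39.9) = 33.8 − 60.95 + 472.42 + 71.82 = 517.09.
∂Q_d/∂P_o = +1.8, so E_xy = 1.8·(39.9/517.09) ≈ 0.14.
E_xy > 0: the goods are substitutes.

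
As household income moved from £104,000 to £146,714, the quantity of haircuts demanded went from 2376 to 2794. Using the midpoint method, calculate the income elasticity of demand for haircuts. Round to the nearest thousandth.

%ΔQ = (2794 − 2376)/[(2376+2794)/2] = 418/2585 ≈ 0.1617.
%ΔM = (146,714 − 104,000)/[(104,000+146,714)/2] = 42714/125357 ≈ 0.3407.
E_I = %ΔQ/%ΔM ≈ 0.475.
E_I ∈ (0,1): normal good (necessity).

0.475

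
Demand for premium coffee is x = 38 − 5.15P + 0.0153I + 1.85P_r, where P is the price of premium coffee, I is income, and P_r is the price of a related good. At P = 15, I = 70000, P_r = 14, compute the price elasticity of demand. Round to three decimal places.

-0.073

Evaluating quantity at (P, I, P_r) gives x = 38 − 5.15(15) + 0.0153(70000) + 1.85(14) = 38 − 77.25 + 1071 + 25.9 = 1057.65.
∂x/∂P = −5.15, so E_p = (−5.15)·(15/1057.65) ≈ -0.073.
|E_p| < 1: demand is inelastic.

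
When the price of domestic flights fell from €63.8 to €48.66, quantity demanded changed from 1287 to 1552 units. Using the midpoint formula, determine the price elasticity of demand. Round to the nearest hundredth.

-0.69

%ΔQ = (1552 − 1287)/[(1287 + 1552)/2] = 265/1419.5 ≈ 0.1867.
%ΔP = (48.66 − 63.8)/[(63.8 + 48.66)/2] = -15.14/56.23 ≈ -0.2693.
Arc elasticity E = %ΔQ/%ΔP ≈ 0.1867/-0.2693 ≈ -0.69.
|E| < 1: demand is inelastic over this range.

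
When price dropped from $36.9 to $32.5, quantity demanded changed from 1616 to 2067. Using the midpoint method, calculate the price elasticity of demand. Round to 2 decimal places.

-1.93

%ΔQ = (2067 − 1616)/[(1616 + 2067)/2] = 451/1841.5 ≈ 0.2449.
%ΔP = (32.5 − 36.9)/[(36.9 + 32.5)/2] = -4.4/34.7 ≈ -0.1268.
Arc elasticity E = %ΔQ/%ΔP ≈ 0.2449/-0.1268 ≈ -1.93.
|E| > 1: demand is elastic over this range.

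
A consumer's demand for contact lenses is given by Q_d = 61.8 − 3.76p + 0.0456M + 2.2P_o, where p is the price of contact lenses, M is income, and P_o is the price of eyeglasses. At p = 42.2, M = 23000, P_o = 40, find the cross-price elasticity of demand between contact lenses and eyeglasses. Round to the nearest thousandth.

At the given point, Q_d = 61.8 − 3.76(42.2) + 0.0456(23000) + 2.2(40) = 61.8 − 158.672 + 1048.8 + 88 = 1039.928.
∂Q_d/∂P_o = +2.2, so E_xy = 2.2·(40/1039.928) ≈ 0.085.
E_xy > 0: the goods are substitutes.

0.085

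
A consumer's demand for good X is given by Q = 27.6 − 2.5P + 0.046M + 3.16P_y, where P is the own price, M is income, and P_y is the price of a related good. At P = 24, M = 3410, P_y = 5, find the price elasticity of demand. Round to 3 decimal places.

First evaluate Q: 27.6 − 2.5(24) + 0.046(3410) + 3.16(5) = 27.6 − 60 + 156.86 + 15.8 = 140.26.
∂Q/∂P = −2.5, so E_p = (−2.5)·(24/140.26) ≈ -0.428.
|E_p| < 1: demand is inelastic.

-0.428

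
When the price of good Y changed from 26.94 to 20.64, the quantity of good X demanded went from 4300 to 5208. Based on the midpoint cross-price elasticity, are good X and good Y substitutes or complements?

complements

%ΔQ_x = (5208 − 4300)/[(4300+5208)/2] = 908/4754 ≈ 0.1910.
%ΔP_y = (20.64 − 26.94)/[(26.94+20.64)/2] ≈ -0.2648.
E_xy = 0.1910/-0.2648 ≈ -0.721.
E_xy < 0, so the goods are complements.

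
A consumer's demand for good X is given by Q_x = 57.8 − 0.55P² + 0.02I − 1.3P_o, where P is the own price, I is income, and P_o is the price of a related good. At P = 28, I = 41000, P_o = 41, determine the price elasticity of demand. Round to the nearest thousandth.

Q_x = 57.8 − 0.55(28)² + 0.02(41000) − 1.3(41) = 57.8 − 431.2 + 820 − 53.3 = 393.3.
∂Q_x/∂P = −2·0.55·P = -30.8, so E_p = -30.8·(28/393.3) ≈ -2.193.
|E_p| > 1: demand is elastic.

-2.193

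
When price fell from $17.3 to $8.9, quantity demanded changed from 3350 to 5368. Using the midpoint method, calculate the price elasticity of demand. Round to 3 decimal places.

%Δq = (5368 − 3350)/[(3350 + 5368)/2] = 2018/4359 ≈ 0.4630.
%ΔP = (8.9 − 17.3)/[(17.3 + 8.9)/2] = -8.4/13.1 ≈ -0.6412.
Arc elasticity E = %Δq/%ΔP ≈ 0.4630/-0.6412 ≈ -0.722.
|E| < 1: demand is inelastic over this range.

-0.722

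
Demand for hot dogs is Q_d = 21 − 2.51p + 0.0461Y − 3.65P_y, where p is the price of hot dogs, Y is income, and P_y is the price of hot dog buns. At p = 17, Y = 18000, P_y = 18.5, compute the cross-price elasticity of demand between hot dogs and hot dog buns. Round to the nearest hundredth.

-0.09

Q_d = 21 − 2.51(17) + 0.0461(18000) − 3.65(18.5) = 21 − 42.67 + 829.8 − 67.525 = 740.605.
∂Q_d/∂P_y = −3.65, so E_xy = -3.65·(18.5/740.605) ≈ -0.09.
E_xy < 0: the goods are complements.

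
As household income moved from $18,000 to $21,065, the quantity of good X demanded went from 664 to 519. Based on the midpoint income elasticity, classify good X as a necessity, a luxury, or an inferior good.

%ΔQ = (519 − 664)/[(664+519)/2] = -145/591.5 ≈ -0.2451.
%ΔM = (21,065 − 18,000)/[(18,000+21,065)/2] = 3065/19532.5 ≈ 0.1569.
E_I = %ΔQ/%ΔM ≈ -1.562.
E_I < 0: inferior good.

inferior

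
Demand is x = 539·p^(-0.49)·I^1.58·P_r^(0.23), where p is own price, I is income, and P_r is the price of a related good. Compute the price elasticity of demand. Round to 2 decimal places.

-0.49

For a Cobb–Douglas (constant-elasticity) form x = A·p^α·…, the elasticity with respect to p equals the exponent α at every point.
Here the exponent on p is -0.49, so the price elasticity of demand is -0.49.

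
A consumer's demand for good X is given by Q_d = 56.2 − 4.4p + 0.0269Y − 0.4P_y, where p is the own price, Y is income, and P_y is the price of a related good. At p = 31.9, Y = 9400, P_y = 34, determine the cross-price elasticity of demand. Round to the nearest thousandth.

First evaluate Q_d: 56.2 − 4.4(31.9) + 0.0269(9400) − 0.4(34) = 56.2 − 140.36 + 252.86 − 13.6 = 155.1.
∂Q_d/∂P_y = −0.4, so E_xy = -0.4·(34/155.1) ≈ -0.088.
E_xy < 0: the goods are complements.

-0.088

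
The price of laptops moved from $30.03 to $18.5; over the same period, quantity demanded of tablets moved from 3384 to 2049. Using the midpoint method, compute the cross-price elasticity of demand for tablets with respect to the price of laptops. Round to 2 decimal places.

1.03

%ΔQ_x = (2049 − 3384)/[(3384+2049)/2] = -1335/2716.5 ≈ -0.4914.
%ΔP_y = (18.5 − 30.03)/[(30.03+18.5)/2] ≈ -0.4752.
E_xy = -0.4914/-0.4752 ≈ 1.03.
E_xy > 0, so tablets and laptops are substitutes.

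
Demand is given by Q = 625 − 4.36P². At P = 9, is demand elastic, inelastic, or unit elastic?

elastic

At P = 9, Q = 271.84.
dQ/dP = −2·4.36·P = −78.48.
Point elasticity E = (dQ/dP)·(P/Q) = -78.48 × 9/271.84 ≈ -2.598.
|E| ≈ 2.598 > 1, so demand is elastic.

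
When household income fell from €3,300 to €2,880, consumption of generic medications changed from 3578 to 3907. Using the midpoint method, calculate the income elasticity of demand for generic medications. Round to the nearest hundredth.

%ΔQ = (3907 − 3578)/[(3578+3907)/2] = 329/3742.5 ≈ 0.0879.
%ΔM = (2,880 − 3,300)/[(3,300+2,880)/2] = -420/3090 ≈ -0.1359.
E_I = %ΔQ/%ΔM ≈ -0.65.
E_I < 0: inferior good.

-0.65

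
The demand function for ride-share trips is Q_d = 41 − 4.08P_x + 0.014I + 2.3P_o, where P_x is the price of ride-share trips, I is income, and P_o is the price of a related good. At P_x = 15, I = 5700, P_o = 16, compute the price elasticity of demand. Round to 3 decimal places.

Substituting, Q_d = 41 − 4.08(15) + 0.014(5700) + 2.3(16) = 41 − 61.2 + 79.8 + 36.8 = 96.4.
∂Q_d/∂P_x = −4.08, so E_p = (−4.08)·(15/96.4) ≈ -0.635.
|E_p| < 1: demand is inelastic.

-0.635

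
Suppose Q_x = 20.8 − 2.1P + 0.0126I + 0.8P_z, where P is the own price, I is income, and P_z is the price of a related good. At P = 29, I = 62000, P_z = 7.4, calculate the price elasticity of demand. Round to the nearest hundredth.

-0.08

At the given point, Q_x = 20.8 − 2.1(29) + 0.0126(62000) + 0.8(7.4) = 20.8 − 60.9 + 781.2 + 5.92 = 747.02.
∂Q_x/∂P = −2.1, so E_p = (−2.1)·(29/747.02) ≈ -0.08.
|E_p| < 1: demand is inelastic.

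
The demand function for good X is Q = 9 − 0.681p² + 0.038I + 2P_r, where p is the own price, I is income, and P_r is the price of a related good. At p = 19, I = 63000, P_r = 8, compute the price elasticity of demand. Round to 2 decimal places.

Substituting, Q = 9 − 0.681(19)² + 0.038(63000) + 2(8) = 9 − 245.841 + 2394 + 16 = 2173.159.
∂Q/∂p = −2·0.681·p = -25.878, so E_p = -25.878·(19/2173.159) ≈ -0.23.
|E_p| < 1: demand is inelastic.

-0.23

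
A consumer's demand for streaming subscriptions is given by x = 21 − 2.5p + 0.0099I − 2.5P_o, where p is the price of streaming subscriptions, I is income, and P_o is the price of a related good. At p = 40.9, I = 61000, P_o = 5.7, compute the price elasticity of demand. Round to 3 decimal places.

-0.201

Evaluating quantity at (p, I, P_o) gives x = 21 − 2.5(40.9) + 0.0099(61000) − 2.5(5.7) = 21 − 102.25 + 603.9 − 14.25 = 508.4.
∂x/∂p = −2.5, so E_p = (−2.5)·(40.9/508.4) ≈ -0.201.
|E_p| < 1: demand is inelastic.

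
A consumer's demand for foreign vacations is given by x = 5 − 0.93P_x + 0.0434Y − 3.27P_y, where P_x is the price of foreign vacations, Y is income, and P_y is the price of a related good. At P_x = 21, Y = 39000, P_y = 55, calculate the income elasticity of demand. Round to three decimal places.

Substituting, x = 5 − 0.93(21) + 0.0434(39000) − 3.27(55) = 5 − 19.53 + 1692.6 − 179.85 = 1498.22.
∂x/∂Y = +0.0434, so E_I = 0.0434·(39000/1498.22) ≈ 1.130.
E_I > 1: normal good (luxury).

1.130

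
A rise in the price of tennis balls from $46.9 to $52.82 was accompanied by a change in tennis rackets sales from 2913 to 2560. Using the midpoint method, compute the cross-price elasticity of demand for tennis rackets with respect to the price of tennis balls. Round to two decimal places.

%ΔQ_x = (2560 − 2913)/[(2913+2560)/2] = -353/2736.5 ≈ -0.1290.
%ΔP_y = (52.82 − 46.9)/[(46.9+52.82)/2] ≈ 0.1187.
E_xy = -0.1290/0.1187 ≈ -1.09.
E_xy < 0, so tennis rackets and tennis balls are complements.

-1.09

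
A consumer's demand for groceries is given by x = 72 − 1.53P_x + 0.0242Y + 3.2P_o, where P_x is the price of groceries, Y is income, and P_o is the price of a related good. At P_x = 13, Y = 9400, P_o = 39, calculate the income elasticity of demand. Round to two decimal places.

0.56

First evaluate x: 72 − 1.53(13) + 0.0242(9400) + 3.2(39) = 72 − 19.89 + 227.48 + 124.8 = 404.39.
∂x/∂Y = +0.0242, so E_I = 0.0242·(9400/404.39) ≈ 0.56.
E_I ∈ (0,1): normal good (necessity).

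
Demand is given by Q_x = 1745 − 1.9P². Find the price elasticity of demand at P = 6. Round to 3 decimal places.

At P = 6, Q_x = 1676.6.
dQ_x/dP = −2·1.9·P = −22.8.
Point elasticity E = (dQ_x/dP)·(P/Q_x) = -22.8 × 6/1676.6 ≈ -0.082.
|E| < 1, so demand is inelastic at this price.

-0.082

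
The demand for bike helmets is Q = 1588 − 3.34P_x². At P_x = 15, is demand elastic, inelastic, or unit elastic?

elastic

At P_x = 15, Q = 836.5.
dQ/dP_x = −2·3.34·P_x = −100.2.
Point elasticity E = (dQ/dP_x)·(P_x/Q) = -100.2 × 15/836.5 ≈ -1.797.
|E| ≈ 1.797 > 1, so demand is elastic.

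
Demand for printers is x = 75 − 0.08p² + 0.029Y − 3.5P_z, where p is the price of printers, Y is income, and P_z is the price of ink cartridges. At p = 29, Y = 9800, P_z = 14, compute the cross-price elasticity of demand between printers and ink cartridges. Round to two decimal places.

-0.20

Substituting, x = 75 − 0.08(29)² + 0.029(9800) − 3.5(14) = 75 − 67.28 + 284.2 − 49 = 242.92.
∂x/∂P_z = −3.5, so E_xy = -3.5·(14/242.92) ≈ -0.20.
E_xy < 0: the goods are complements.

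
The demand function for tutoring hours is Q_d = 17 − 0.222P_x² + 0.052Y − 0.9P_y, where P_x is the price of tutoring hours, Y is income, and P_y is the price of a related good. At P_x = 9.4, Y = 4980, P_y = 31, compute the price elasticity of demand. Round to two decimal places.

Substituting, Q_d = 17 − 0.222(9.4)² + 0.052(4980) − 0.9(31) = 17 − 19.6159 + 258.96 − 27.9 = 228.4441.
∂Q_d/∂P_x = −2·0.222·P_x = -4.1736, so E_p = -4.1736·(9.4/228.4441) ≈ -0.17.
|E_p| < 1: demand is inelastic.

-0.17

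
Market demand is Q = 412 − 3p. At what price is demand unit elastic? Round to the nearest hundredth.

For linear demand Q = a − bp, E = −bp/(a − bp). |E| = 1 ⇒ bp = a − bp ⇒ p = a/(2b).
p = 412/(2·3) ≈ 68.67.

68.67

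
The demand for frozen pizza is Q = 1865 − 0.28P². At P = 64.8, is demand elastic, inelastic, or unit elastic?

At P = 64.8, Q = 689.2688.
dQ/dP = −2·0.28·P = −36.288.
Point elasticity E = (dQ/dP)·(P/Q) = -36.288 × 64.8/689.2688 ≈ -3.412.
|E| ≈ 3.412 > 1, so demand is elastic.

elastic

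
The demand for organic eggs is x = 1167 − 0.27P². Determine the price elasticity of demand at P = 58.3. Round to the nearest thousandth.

-7.362

At P = 58.3, x = 249.2997.
dx/dP = −2·0.27·P = −31.482.
Point elasticity E = (dx/dP)·(P/x) = -31.482 × 58.3/249.2997 ≈ -7.362.
|E| > 1, so demand is elastic at this price.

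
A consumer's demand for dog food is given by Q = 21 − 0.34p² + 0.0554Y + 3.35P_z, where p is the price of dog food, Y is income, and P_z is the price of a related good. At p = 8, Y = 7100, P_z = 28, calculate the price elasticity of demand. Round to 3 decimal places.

Q = 21 − 0.34(8)² + 0.0554(7100) + 3.35(28) = 21 − 21.76 + 393.34 + 93.8 = 486.38.
∂Q/∂p = −2·0.34·p = -5.44, so E_p = -5.44·(8/486.38) ≈ -0.089.
|E_p| < 1: demand is inelastic.

-0.089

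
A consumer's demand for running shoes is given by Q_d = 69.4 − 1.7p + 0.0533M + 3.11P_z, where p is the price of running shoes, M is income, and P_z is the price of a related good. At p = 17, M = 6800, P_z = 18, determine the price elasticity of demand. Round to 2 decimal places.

At the given point, Q_d = 69.4 − 1.7(17) + 0.0533(6800) + 3.11(18) = 69.4 − 28.9 + 362.44 + 55.98 = 458.92.
∂Q_d/∂p = −1.7, so E_p = (−1.7)·(17/458.92) ≈ -0.06.
|E_p| < 1: demand is inelastic.

-0.06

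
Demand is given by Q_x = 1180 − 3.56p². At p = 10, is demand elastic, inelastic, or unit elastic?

At p = 10, Q_x = 824.
dQ_x/dp = −2·3.56·p = −71.2.
Point elasticity E = (dQ_x/dp)·(p/Q_x) = -71.2 × 10/824 ≈ -0.864.
|E| ≈ 0.864 < 1, so demand is inelastic.

inelastic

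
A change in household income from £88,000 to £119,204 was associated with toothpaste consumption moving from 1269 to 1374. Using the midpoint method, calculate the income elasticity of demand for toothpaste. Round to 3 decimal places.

%ΔQ = (1374 − 1269)/[(1269+1374)/2] = 105/1321.5 ≈ 0.0795.
%ΔY = (119,204 − 88,000)/[(88,000+119,204)/2] = 31204/103602 ≈ 0.3012.
E_I = %ΔQ/%ΔY ≈ 0.264.
E_I ∈ (0,1): normal good (necessity).

0.264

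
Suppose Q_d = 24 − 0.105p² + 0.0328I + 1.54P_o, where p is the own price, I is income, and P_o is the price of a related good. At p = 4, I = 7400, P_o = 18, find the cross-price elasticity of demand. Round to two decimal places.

0.09

Evaluating quantity at (p, I, P_o) gives Q_d = 24 − 0.105(4)² + 0.0328(7400) + 1.54(18) = 24 − 1.68 + 242.72 + 27.72 = 292.76.
∂Q_d/∂P_o = +1.54, so E_xy = 1.54·(18/292.76) ≈ 0.09.
E_xy > 0: the goods are substitutes.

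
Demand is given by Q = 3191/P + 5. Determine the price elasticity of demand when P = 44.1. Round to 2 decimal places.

At P = 44.1, Q = 77.3583.
dQ/dP = −3191/P² = −1.6408.
Point elasticity E = (dQ/dP)·(P/Q) = -1.6408 × 44.1/77.3583 ≈ -0.94.
|E| < 1, so demand is inelastic at this price.

-0.94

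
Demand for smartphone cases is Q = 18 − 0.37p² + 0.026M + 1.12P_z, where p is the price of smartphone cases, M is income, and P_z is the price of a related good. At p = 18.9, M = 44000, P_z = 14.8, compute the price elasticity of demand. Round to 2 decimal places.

-0.25

At the given point, Q = 18 − 0.37(18.9)² + 0.026(44000) + 1.12(14.8) = 18 − 132.1677 + 1144 + 16.576 = 1046.4083.
∂Q/∂p = −2·0.37·p = -13.986, so E_p = -13.986·(18.9/1046.4083) ≈ -0.25.
|E_p| < 1: demand is inelastic.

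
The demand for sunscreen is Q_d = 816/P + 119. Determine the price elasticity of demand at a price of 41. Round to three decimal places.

-0.143

At P = 41, Q_d = 138.9024.
dQ_d/dP = −816/P² = −0.4854.
Point elasticity E = (dQ_d/dP)·(P/Q_d) = -0.4854 × 41/138.9024 ≈ -0.143.
|E| < 1, so demand is inelastic at this price.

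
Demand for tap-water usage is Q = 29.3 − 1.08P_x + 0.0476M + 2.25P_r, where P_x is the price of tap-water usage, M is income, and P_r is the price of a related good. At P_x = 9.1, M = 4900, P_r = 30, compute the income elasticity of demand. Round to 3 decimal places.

First evaluate Q: 29.3 − 1.08(9.1) + 0.0476(4900) + 2.25(30) = 29.3 − 9.828 + 233.24 + 67.5 = 320.212.
∂Q/∂M = +0.0476, so E_I = 0.0476·(4900/320.212) ≈ 0.728.
E_I ∈ (0,1): normal good (necessity).

0.728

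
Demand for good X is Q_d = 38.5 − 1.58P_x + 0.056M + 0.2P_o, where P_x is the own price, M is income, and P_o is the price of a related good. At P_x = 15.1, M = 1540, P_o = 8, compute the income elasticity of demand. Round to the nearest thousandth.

Q_d = 38.5 − 1.58(15.1) + 0.056(1540) + 0.2(8) = 38.5 − 23.858 + 86.24 + 1.6 = 102.482.
∂Q_d/∂M = +0.056, so E_I = 0.056·(1540/102.482) ≈ 0.842.
E_I ∈ (0,1): normal good (necessity).

0.842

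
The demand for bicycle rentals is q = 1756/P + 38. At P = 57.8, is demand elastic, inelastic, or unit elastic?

inelastic

At P = 57.8, q = 68.3806.
dq/dP = −1756/P² = −0.5256.
Point elasticity E = (dq/dP)·(P/q) = -0.5256 × 57.8/68.3806 ≈ -0.444.
|E| ≈ 0.444 < 1, so demand is inelastic.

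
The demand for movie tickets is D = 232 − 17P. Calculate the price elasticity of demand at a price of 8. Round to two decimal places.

At P = 8, D = 96.
dD/dP = −17.
Point elasticity E = (dD/dP)·(P/D) = -17 × 8/96 ≈ -1.42.
|E| > 1, so demand is elastic at this price.

-1.42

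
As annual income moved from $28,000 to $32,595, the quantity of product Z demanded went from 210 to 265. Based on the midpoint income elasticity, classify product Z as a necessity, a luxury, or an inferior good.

%ΔQ = (265 − 210)/[(210+265)/2] = 55/237.5 ≈ 0.2316.
%ΔY = (32,595 − 28,000)/[(28,000+32,595)/2] = 4595/30297.5 ≈ 0.1517.
E_I = %ΔQ/%ΔY ≈ 1.527.
E_I > 1: normal good (luxury).

luxury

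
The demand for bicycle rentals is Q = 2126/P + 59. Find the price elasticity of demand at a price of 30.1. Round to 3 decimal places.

-0.545

At P = 30.1, Q = 129.6312.
dQ/dP = −2126/P² = −2.3466.
Point elasticity E = (dQ/dP)·(P/Q) = -2.3466 × 30.1/129.6312 ≈ -0.545.
|E| < 1, so demand is inelastic at this price.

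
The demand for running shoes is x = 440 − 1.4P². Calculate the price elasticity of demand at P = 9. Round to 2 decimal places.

At P = 9, x = 326.6.
dx/dP = −2·1.4·P = −25.2.
Point elasticity E = (dx/dP)·(P/x) = -25.2 × 9/326.6 ≈ -0.69.
|E| < 1, so demand is inelastic at this price.

-0.69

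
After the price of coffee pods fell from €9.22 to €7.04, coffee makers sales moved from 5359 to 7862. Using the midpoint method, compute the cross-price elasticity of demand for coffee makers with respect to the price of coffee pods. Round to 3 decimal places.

%ΔQ_x = (7862 − 5359)/[(5359+7862)/2] = 2503/6610.5 ≈ 0.3786.
%ΔP_y = (7.04 − 9.22)/[(9.22+7.04)/2] ≈ -0.2681.
E_xy = 0.3786/-0.2681 ≈ -1.412.
E_xy < 0, so coffee makers and coffee pods are complements.

-1.412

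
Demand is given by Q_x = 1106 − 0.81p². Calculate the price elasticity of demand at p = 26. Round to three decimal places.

At p = 26, Q_x = 558.44.
dQ_x/dp = −2·0.81·p = −42.12.
Point elasticity E = (dQ_x/dp)·(p/Q_x) = -42.12 × 26/558.44 ≈ -1.961.
|E| > 1, so demand is elastic at this price.

-1.961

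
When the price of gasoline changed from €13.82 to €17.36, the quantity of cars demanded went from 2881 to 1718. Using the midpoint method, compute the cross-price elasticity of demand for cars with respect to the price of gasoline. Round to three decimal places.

-2.227

%ΔQ_x = (1718 − 2881)/[(2881+1718)/2] = -1163/2299.5 ≈ -0.5058.
%ΔP_y = (17.36 − 13.82)/[(13.82+17.36)/2] ≈ 0.2271.
E_xy = -0.5058/0.2271 ≈ -2.227.
E_xy < 0, so cars and gasoline are complements.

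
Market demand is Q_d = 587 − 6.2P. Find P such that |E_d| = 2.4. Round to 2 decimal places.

66.83

Set −bP/(a − bP) = −2.4 ⇒ bP = 2.4(a − bP) ⇒ bP(1+2.4) = 2.4·a.
P = 2.4·587/(6.2·3.4) ≈ 66.83.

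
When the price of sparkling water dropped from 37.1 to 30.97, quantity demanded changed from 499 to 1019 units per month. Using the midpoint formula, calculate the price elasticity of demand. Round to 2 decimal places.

-3.80

%ΔQ = (1019 − 499)/[(499 + 1019)/2] = 520/759 ≈ 0.6851.
%ΔP = (30.97 − 37.1)/[(37.1 + 30.97)/2] = -6.13/34.035 ≈ -0.1801.
Arc elasticity E = %ΔQ/%ΔP ≈ 0.6851/-0.1801 ≈ -3.80.
|E| > 1: demand is elastic over this range.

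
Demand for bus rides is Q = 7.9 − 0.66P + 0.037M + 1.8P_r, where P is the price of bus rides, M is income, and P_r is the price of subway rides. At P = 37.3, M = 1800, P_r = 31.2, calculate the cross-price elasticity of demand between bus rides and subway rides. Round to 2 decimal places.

First evaluate Q: 7.9 − 0.66(37.3) + 0.037(1800) + 1.8(31.2) = 7.9 − 24.618 + 66.6 + 56.16 = 106.042.
∂Q/∂P_r = +1.8, so E_xy = 1.8·(31.2/106.042) ≈ 0.53.
E_xy > 0: the goods are substitutes.

0.53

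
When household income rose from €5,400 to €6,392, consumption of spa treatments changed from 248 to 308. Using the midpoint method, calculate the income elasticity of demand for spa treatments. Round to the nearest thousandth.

%ΔQ = (308 − 248)/[(248+308)/2] = 60/278 ≈ 0.2158.
%ΔI = (6,392 − 5,400)/[(5,400+6,392)/2] = 992/5896 ≈ 0.1682.
E_I = %ΔQ/%ΔI ≈ 1.283.
E_I > 1: normal good (luxury).

1.283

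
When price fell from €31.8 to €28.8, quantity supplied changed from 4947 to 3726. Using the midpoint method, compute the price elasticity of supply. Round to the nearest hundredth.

2.84

%ΔQ = (3726 − 4947)/[(4947 + 3726)/2] = -1221/4336.5 ≈ -0.2816.
%ΔP = (28.8 − 31.8)/[(31.8 + 28.8)/2] = -3/30.3 ≈ -0.0990.
Arc elasticity E = %ΔQ/%ΔP ≈ -0.2816/-0.0990 ≈ 2.84.
|E| > 1: supply is elastic over this range.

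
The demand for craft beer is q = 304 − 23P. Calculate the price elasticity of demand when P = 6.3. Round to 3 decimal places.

At P = 6.3, q = 159.1.
dq/dP = −23.
Point elasticity E = (dq/dP)·(P/q) = -23 × 6.3/159.1 ≈ -0.911.
|E| < 1, so demand is inelastic at this price.

-0.911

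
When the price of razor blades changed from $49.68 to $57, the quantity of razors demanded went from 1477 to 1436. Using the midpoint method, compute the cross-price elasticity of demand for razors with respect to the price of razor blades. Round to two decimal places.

-0.21

%ΔQ_x = (1436 − 1477)/[(1477+1436)/2] = -41/1456.5 ≈ -0.0281.
%ΔP_y = (57 − 49.68)/[(49.68+57)/2] ≈ 0.1372.
E_xy = -0.0281/0.1372 ≈ -0.21.
E_xy < 0, so razors and razor blades are complements.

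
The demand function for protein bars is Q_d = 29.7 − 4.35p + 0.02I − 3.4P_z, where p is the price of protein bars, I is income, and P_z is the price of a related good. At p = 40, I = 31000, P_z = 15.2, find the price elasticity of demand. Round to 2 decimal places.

-0.41

Evaluating quantity at (p, I, P_z) gives Q_d = 29.7 − 4.35(40) + 0.02(31000) − 3.4(15.2) = 29.7 − 174 + 620 − 51.68 = 424.02.
∂Q_d/∂p = −4.35, so E_p = (−4.35)·(40/424.02) ≈ -0.41.
|E_p| < 1: demand is inelastic.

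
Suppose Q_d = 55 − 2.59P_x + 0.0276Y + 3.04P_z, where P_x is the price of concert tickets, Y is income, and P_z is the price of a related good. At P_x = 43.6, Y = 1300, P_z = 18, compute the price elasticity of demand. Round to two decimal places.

Evaluating quantity at (P_x, Y, P_z) gives Q_d = 55 − 2.59(43.6) + 0.0276(1300) + 3.04(18) = 55 − 112.924 + 35.88 + 54.72 = 32.676.
∂Q_d/∂P_x = −2.59, so E_p = (−2.59)·(43.6/32.676) ≈ -3.46.
|E_p| > 1: demand is elastic.

-3.46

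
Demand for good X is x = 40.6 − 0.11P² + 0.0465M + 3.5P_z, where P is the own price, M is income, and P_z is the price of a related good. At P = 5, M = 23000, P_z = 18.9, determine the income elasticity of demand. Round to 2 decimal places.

First evaluate x: 40.6 − 0.11(5)² + 0.0465(23000) + 3.5(18.9) = 40.6 − 2.75 + 1069.5 + 66.15 = 1173.5.
∂x/∂M = +0.0465, so E_I = 0.0465·(23000/1173.5) ≈ 0.91.
E_I ∈ (0,1): normal good (necessity).

0.91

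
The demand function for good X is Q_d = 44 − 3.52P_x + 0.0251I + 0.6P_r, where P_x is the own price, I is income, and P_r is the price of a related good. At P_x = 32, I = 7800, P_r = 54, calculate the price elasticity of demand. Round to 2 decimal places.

At the given point, Q_d = 44 − 3.52(32) + 0.0251(7800) + 0.6(54) = 44 − 112.64 + 195.78 + 32.4 = 159.54.
∂Q_d/∂P_x = −3.52, so E_p = (−3.52)·(32/159.54) ≈ -0.71.
|E_p| < 1: demand is inelastic.

-0.71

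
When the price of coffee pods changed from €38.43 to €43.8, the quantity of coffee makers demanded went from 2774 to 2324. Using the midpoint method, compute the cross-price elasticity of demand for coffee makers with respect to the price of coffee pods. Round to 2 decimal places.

-1.35

%ΔQ_x = (2324 − 2774)/[(2774+2324)/2] = -450/2549 ≈ -0.1765.
%ΔP_y = (43.8 − 38.43)/[(38.43+43.8)/2] ≈ 0.1306.
E_xy = -0.1765/0.1306 ≈ -1.35.
E_xy < 0, so coffee makers and coffee pods are complements.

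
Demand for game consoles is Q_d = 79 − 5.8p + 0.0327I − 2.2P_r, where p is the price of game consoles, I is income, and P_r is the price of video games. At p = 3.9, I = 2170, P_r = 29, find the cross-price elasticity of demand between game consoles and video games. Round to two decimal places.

-1.00

Evaluating quantity at (p, I, P_r) gives Q_d = 79 − 5.8(3.9) + 0.0327(2170) − 2.2(29) = 79 − 22.62 + 70.959 − 63.8 = 63.539.
∂Q_d/∂P_r = −2.2, so E_xy = -2.2·(29/63.539) ≈ -1.00.
E_xy < 0: the goods are complements.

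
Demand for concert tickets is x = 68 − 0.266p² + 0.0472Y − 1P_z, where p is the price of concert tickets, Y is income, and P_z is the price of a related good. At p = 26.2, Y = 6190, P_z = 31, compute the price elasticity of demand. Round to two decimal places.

First evaluate x: 68 − 0.266(26.2)² + 0.0472(6190) − 1(31) = 68 − 182.593 + 292.168 − 31 = 146.575.
∂x/∂p = −2·0.266·p = -13.9384, so E_p = -13.9384·(26.2/146.575) ≈ -2.49.
|E_p| > 1: demand is elastic.

-2.49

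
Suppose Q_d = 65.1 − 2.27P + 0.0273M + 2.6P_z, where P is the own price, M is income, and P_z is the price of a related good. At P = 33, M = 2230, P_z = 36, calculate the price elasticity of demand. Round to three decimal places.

-0.518

At the given point, Q_d = 65.1 − 2.27(33) + 0.0273(2230) + 2.6(36) = 65.1 − 74.91 + 60.879 + 93.6 = 144.669.
∂Q_d/∂P = −2.27, so E_p = (−2.27)·(33/144.669) ≈ -0.518.
|E_p| < 1: demand is inelastic.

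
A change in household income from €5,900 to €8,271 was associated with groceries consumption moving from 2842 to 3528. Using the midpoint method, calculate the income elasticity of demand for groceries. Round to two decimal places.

0.64

%ΔQ = (3528 − 2842)/[(2842+3528)/2] = 686/3185 ≈ 0.2154.
%ΔM = (8,271 − 5,900)/[(5,900+8,271)/2] = 2371/7085.5 ≈ 0.3346.
E_I = %ΔQ/%ΔM ≈ 0.64.
E_I ∈ (0,1): normal good (necessity).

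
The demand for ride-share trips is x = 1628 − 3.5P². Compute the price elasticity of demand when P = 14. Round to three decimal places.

At P = 14, x = 942.
dx/dP = −2·3.5·P = −98.
Point elasticity E = (dx/dP)·(P/x) = -98 × 14/942 ≈ -1.456.
|E| > 1, so demand is elastic at this price.

-1.456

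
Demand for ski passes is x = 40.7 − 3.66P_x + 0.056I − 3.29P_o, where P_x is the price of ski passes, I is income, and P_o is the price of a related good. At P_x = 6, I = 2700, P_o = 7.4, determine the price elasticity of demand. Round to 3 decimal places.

-0.151

Substituting, x = 40.7 − 3.66(6) + 0.056(2700) − 3.29(7.4) = 40.7 − 21.96 + 151.2 − 24.346 = 145.594.
∂x/∂P_x = −3.66, so E_p = (−3.66)·(6/145.594) ≈ -0.151.
|E_p| < 1: demand is inelastic.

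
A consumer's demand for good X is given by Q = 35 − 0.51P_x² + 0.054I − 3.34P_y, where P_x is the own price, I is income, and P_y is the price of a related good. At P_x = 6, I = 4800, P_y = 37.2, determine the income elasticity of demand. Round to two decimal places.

1.71

At the given point, Q = 35 − 0.51(6)² + 0.054(4800) − 3.34(37.2) = 35 − 18.36 + 259.2 − 124.248 = 151.592.
∂Q/∂I = +0.054, so E_I = 0.054·(4800/151.592) ≈ 1.71.
E_I > 1: normal good (luxury).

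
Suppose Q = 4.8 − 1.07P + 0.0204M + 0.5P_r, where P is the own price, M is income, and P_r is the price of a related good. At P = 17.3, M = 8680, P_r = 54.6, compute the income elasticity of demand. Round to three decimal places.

At the given point, Q = 4.8 − 1.07(17.3) + 0.0204(8680) + 0.5(54.6) = 4.8 − 18.511 + 177.072 + 27.3 = 190.661.
∂Q/∂M = +0.0204, so E_I = 0.0204·(8680/190.661) ≈ 0.929.
E_I ∈ (0,1): normal good (necessity).

0.929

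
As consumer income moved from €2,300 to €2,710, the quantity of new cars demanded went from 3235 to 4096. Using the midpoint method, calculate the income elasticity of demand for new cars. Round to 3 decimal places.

%ΔQ = (4096 − 3235)/[(3235+4096)/2] = 861/3665.5 ≈ 0.2349.
%ΔI = (2,710 − 2,300)/[(2,300+2,710)/2] = 410/2505 ≈ 0.1637.
E_I = %ΔQ/%ΔI ≈ 1.435.
E_I > 1: normal good (luxury).

1.435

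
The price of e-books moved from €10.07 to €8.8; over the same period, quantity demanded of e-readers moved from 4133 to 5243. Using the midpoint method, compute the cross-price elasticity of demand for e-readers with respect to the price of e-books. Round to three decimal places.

-1.759

%ΔQ_x = (5243 − 4133)/[(4133+5243)/2] = 1110/4688 ≈ 0.2368.
%ΔP_y = (8.8 − 10.07)/[(10.07+8.8)/2] ≈ -0.1346.
E_xy = 0.2368/-0.1346 ≈ -1.759.
E_xy < 0, so e-readers and e-books are complements.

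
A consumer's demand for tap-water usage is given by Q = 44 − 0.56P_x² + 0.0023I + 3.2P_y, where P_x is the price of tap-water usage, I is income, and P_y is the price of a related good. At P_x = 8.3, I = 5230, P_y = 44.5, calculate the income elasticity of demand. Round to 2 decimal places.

0.08

Q = 44 − 0.56(8.3)² + 0.0023(5230) + 3.2(44.5) = 44 − 38.5784 + 12.029 + 142.4 = 159.8506.
∂Q/∂I = +0.0023, so E_I = 0.0023·(5230/159.8506) ≈ 0.08.
E_I ∈ (0,1): normal good (necessity).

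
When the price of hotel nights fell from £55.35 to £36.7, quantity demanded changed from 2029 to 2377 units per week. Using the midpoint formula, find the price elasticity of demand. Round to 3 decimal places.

%Δq = (2377 − 2029)/[(2029 + 2377)/2] = 348/2203 ≈ 0.1580.
%ΔP = (36.7 − 55.35)/[(55.35 + 36.7)/2] = -18.65/46.025 ≈ -0.4052.
Arc elasticity E = %Δq/%ΔP ≈ 0.1580/-0.4052 ≈ -0.390.
|E| < 1: demand is inelastic over this range.

-0.390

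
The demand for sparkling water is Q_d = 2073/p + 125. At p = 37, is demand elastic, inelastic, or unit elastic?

At p = 37, Q_d = 181.027.
dQ_d/dp = −2073/p² = −1.5142.
Point elasticity E = (dQ_d/dp)·(p/Q_d) = -1.5142 × 37/181.027 ≈ -0.309.
|E| ≈ 0.309 < 1, so demand is inelastic.

inelastic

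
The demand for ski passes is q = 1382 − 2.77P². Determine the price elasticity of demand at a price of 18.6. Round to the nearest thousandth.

-4.524

At P = 18.6, q = 423.6908.
dq/dP = −2·2.77·P = −103.044.
Point elasticity E = (dq/dP)·(P/q) = -103.044 × 18.6/423.6908 ≈ -4.524.
|E| > 1, so demand is elastic at this price.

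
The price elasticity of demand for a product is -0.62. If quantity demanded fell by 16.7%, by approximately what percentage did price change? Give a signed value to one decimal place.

26.9

%ΔQ ≈ E × %ΔP ⇒ %ΔP = %ΔQ / E = (-16.7%)/(-0.62) ≈ 26.9%.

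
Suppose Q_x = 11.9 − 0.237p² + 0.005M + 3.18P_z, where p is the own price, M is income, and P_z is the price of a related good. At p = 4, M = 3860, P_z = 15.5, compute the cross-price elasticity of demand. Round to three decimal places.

0.643

Evaluating quantity at (p, M, P_z) gives Q_x = 11.9 − 0.237(4)² + 0.005(3860) + 3.18(15.5) = 11.9 − 3.792 + 19.3 + 49.29 = 76.698.
∂Q_x/∂P_z = +3.18, so E_xy = 3.18·(15.5/76.698) ≈ 0.643.
E_xy > 0: the goods are substitutes.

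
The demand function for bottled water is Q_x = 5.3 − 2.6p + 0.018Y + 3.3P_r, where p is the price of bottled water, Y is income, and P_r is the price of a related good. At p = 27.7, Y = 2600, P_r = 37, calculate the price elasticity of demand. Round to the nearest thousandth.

-0.705

Evaluating quantity at (p, Y, P_r) gives Q_x = 5.3 − 2.6(27.7) + 0.018(2600) + 3.3(37) = 5.3 − 72.02 + 46.8 + 122.1 = 102.18.
∂Q_x/∂p = −2.6, so E_p = (−2.6)·(27.7/102.18) ≈ -0.705.
|E_p| < 1: demand is inelastic.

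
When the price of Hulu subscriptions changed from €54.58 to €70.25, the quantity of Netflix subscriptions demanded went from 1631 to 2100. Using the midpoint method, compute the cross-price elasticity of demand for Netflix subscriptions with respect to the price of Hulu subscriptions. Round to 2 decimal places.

1.00

%ΔQ_x = (2100 − 1631)/[(1631+2100)/2] = 469/1865.5 ≈ 0.2514.
%ΔP_y = (70.25 − 54.58)/[(54.58+70.25)/2] ≈ 0.2511.
E_xy = 0.2514/0.2511 ≈ 1.00.
E_xy > 0, so Netflix subscriptions and Hulu subscriptions are substitutes.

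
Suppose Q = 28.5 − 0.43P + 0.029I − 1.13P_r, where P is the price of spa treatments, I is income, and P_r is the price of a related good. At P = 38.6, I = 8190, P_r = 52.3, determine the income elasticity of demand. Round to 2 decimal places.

Evaluating quantity at (P, I, P_r) gives Q = 28.5 − 0.43(38.6) + 0.029(8190) − 1.13(52.3) = 28.5 − 16.598 + 237.51 − 59.099 = 190.313.
∂Q/∂I = +0.029, so E_I = 0.029·(8190/190.313) ≈ 1.25.
E_I > 1: normal good (luxury).

1.25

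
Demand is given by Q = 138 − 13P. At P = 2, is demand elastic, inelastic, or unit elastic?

At P = 2, Q = 112.
dQ/dP = −13.
Point elasticity E = (dQ/dP)·(P/Q) = -13 × 2/112 ≈ -0.232.
|E| ≈ 0.232 < 1, so demand is inelastic.

inelastic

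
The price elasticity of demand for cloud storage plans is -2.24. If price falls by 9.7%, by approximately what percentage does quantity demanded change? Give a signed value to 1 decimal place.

%ΔQ ≈ E × %ΔP = (-2.24) × (-9.7%) ≈ 21.7%.

21.7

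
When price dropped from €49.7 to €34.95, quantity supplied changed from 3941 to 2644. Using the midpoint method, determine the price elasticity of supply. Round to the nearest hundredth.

%Δq = (2644 − 3941)/[(3941 + 2644)/2] = -1297/3292.5 ≈ -0.3939.
%ΔP = (34.95 − 49.7)/[(49.7 + 34.95)/2] = -14.75/42.325 ≈ -0.3485.
Arc elasticity E = %Δq/%ΔP ≈ -0.3939/-0.3485 ≈ 1.13.
|E| > 1: supply is elastic over this range.

1.13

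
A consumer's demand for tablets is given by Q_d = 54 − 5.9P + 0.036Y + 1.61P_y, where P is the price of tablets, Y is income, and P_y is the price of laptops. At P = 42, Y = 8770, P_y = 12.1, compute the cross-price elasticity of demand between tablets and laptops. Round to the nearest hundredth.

0.14

Substituting, Q_d = 54 − 5.9(42) + 0.036(8770) + 1.61(12.1) = 54 − 247.8 + 315.72 + 19.481 = 141.401.
∂Q_d/∂P_y = +1.61, so E_xy = 1.61·(12.1/141.401) ≈ 0.14.
E_xy > 0: the goods are substitutes.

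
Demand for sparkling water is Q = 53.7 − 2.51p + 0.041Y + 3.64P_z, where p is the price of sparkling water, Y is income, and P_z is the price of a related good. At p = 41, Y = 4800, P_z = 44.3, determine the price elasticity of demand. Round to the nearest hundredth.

-0.33

Q = 53.7 − 2.51(41) + 0.041(4800) + 3.64(44.3) = 53.7 − 102.91 + 196.8 + 161.252 = 308.842.
∂Q/∂p = −2.51, so E_p = (−2.51)·(41/308.842) ≈ -0.33.
|E_p| < 1: demand is inelastic.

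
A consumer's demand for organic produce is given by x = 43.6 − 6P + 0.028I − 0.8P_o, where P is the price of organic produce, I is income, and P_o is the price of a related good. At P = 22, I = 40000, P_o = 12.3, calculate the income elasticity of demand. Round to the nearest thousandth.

Substituting, x = 43.6 − 6(22) + 0.028(40000) − 0.8(12.3) = 43.6 − 132 + 1120 − 9.84 = 1021.76.
∂x/∂I = +0.028, so E_I = 0.028·(40000/1021.76) ≈ 1.096.
E_I > 1: normal good (luxury).

1.096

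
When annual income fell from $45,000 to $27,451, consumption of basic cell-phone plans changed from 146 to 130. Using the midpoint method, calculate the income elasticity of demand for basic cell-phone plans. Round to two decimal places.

0.24

%ΔQ = (130 − 146)/[(146+130)/2] = -16/138 ≈ -0.1159.
%ΔI = (27,451 − 45,000)/[(45,000+27,451)/2] = -17549/36225.5 ≈ -0.4844.
E_I = %ΔQ/%ΔI ≈ 0.24.
E_I ∈ (0,1): normal good (necessity).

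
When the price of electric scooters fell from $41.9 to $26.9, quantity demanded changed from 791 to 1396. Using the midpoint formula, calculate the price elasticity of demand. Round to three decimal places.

%ΔQ = (1396 − 791)/[(791 + 1396)/2] = 605/1093.5 ≈ 0.5533.
%ΔP = (26.9 − 41.9)/[(41.9 + 26.9)/2] = -15/34.4 ≈ -0.4360.
Arc elasticity E = %ΔQ/%ΔP ≈ 0.5533/-0.4360 ≈ -1.269.
|E| > 1: demand is elastic over this range.

-1.269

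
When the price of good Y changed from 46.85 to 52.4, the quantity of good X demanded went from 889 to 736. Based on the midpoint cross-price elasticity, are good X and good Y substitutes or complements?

complements

%ΔQ_x = (736 − 889)/[(889+736)/2] = -153/812.5 ≈ -0.1883.
%ΔP_y = (52.4 − 46.85)/[(46.85+52.4)/2] ≈ 0.1118.
E_xy = -0.1883/0.1118 ≈ -1.684.
E_xy < 0, so the goods are complements.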